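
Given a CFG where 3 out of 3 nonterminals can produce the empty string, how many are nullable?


Nonterminals: {S, A, B}
A nonterminal is nullable if it can derive epsilon
Counting nullable nonterminals: 3
Total nullable = 3

3


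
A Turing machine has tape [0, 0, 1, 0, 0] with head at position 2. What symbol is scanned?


Tape: [0, 0, 1, 0, 0]
Positions: 0 1 2 3 4
Values:    0 0 1 0 0
Head at position 2
tape[2] = 1

1


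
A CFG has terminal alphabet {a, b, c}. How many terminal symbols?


Terminal symbols: a, b, c
Counting each: a (#1), b (#2), c (#3)
Total = 3

3


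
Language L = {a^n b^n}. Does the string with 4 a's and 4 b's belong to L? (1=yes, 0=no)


Language requires equal numbers of a's and b's
PDA pushes for each 'a', pops for each 'b'
Number of a's = 4
Number of b's = 4
4 == 4 -> Accept

1


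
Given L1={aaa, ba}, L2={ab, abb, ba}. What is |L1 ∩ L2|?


L1 = {aaa, ba}
L2 = {ab, abb, ba}
Checking each string in L1 against L2:
  'aaa': in L2? No
  'ba': in L2? Yes
Intersection = {ba}
|L1 ∩ L2| = 1

1


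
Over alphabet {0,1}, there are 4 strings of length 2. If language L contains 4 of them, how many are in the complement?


Alphabet: {0,1}
String length: 2
Total strings of length 2 = 2^2 = 4
Strings in L = 4
Complement = total - |L|
= 4 - 4
= 0

0


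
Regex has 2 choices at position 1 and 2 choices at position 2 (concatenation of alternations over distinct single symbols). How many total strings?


First group: 2 alternatives
Second group: 2 alternatives
Concatenation: each choice from group 1 pairs with each from group 2
Total = 2 x 2 = 4

4


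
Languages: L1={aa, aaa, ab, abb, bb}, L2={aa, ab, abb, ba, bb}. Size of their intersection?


L1 = {aa, aaa, ab, abb, bb}
L2 = {aa, ab, abb, ba, bb}
Checking each string in L1 against L2:
  'aa': in L2? Yes
  'aaa': in L2? No
  'ab': in L2? Yes
  'abb': in L2? Yes
  'bb': in L2? Yes
Intersection = {aa, ab, abb, bb}
|L1 ∩ L2| = 4

4


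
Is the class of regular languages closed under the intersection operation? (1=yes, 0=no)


Regular languages are closed under:
- Union (DFA product construction)
- Intersection (DFA product construction)
- Complement (swap accept/reject states)
- Concatenation (NFA construction)
- Kleene star (NFA construction)
intersection is in this list
Therefore: closed

1


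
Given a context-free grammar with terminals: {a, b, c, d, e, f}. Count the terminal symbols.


Terminal symbols: a, b, c, d, e, f
Counting each: a (#1), b (#2), c (#3), d (#4), e (#5), f (#6)
Total = 6

6


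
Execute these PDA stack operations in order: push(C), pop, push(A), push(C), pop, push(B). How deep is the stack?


Tracing stack operations:
  push(C) -> stack = [C], depth=1
  pop -> removed C, stack = [], depth=0
  push(A) -> stack = [A], depth=1
  push(C) -> stack = [A,C], depth=2
  pop -> removed C, stack = [A], depth=1
  push(B) -> stack = [A,B], depth=2
Final depth = 2

2


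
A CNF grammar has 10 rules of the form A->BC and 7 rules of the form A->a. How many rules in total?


CNF allows two rule forms:
  A -> BC (binary): 10 rules
  A -> a (terminal): 7 rules
Total = 10 + 7 = 17

17


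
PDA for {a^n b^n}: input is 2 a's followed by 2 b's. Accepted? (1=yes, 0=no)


Language requires equal numbers of a's and b's
PDA pushes for each 'a', pops for each 'b'
Number of a's = 2
Number of b's = 2
2 == 2 -> Accept

1


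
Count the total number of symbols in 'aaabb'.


String: 'aaabb'
Counting characters:
  'a' appears 3 time(s)
  'b' appears 2 time(s)
Total length = 3 + 2 = 5

5


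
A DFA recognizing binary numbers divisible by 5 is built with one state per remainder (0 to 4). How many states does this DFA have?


Divisibility by 5 is tracked via the remainder mod 5: 0, 1, ..., 4
The construction assigns one state to each remainder
Number of remainders = 5

5


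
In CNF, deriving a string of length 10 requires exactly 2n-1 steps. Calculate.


Chomsky Normal Form derivation:
String length n = 10
Each step either:
  - Splits a nonterminal into two (n-1 such steps)
  - Converts a nonterminal to terminal (n such steps)
Total = (n-1) + n = 2n - 1
= 2(10) - 1
= 20 - 1
= 19

19


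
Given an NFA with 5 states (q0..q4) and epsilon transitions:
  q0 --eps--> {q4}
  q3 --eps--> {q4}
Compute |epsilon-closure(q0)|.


Starting from q0
Initialize closure = {q0}
Follow epsilon from q0 -> add q4
Final closure: {q0, q4}
Size = 2

2


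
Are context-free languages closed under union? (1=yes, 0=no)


CFL closure properties:
  Closed under: union, concatenation, Kleene star
  NOT closed under: intersection, complement
Operation 'union' is in closed list -> Yes (closed)

1


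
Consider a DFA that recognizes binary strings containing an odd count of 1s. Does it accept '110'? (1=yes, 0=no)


DFA has 2 states: q_even (start, accept=no) and q_odd
Processing string '110' character by character:
  Position 0: read '1', 1-count=1 -> q_odd
  Position 1: read '1', 1-count=2 -> q_even
  Position 2: read '0', 1-count=2 -> q_even (no change)
Final state: q_even, total 1s = 2 (even); the DFA requires an odd count -> reject

0


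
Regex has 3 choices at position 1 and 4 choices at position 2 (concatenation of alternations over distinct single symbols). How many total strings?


First group: 3 alternatives
Second group: 4 alternatives
Concatenation: each choice from group 1 pairs with each from group 2
Total = 3 x 4 = 12

12


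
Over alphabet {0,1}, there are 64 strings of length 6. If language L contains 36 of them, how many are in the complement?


Alphabet: {0,1}
String length: 6
Total strings of length 6 = 2^6 = 64
Strings in L = 36
Complement = total - |L|
= 64 - 36
= 28

28


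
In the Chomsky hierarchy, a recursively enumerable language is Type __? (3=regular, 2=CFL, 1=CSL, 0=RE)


Chomsky hierarchy levels:
  Type 3: Regular (DFA/NFA/regex)
  Type 2: Context-free (PDA)
  Type 1: Context-sensitive
  Type 0: Recursively enumerable (TM)
'recursively enumerable' corresponds to Type 0

0


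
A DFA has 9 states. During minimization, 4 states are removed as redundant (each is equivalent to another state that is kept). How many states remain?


Original DFA: 9 states
Redundant states removed: 4
Minimized states = original - removed
= 9 - 4
= 5

5


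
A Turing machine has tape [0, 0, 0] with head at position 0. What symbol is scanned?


Tape: [0, 0, 0]
Positions: 0 1 2
Values:    0 0 0
Head at position 0
tape[0] = 0

0


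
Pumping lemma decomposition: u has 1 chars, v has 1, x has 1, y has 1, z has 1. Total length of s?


|s| = |u| + |v| + |x| + |y| + |z|
= 1 + 1 + 1 + 1 + 1
= 2 + 1 + 2
= 3 + 2
= 5

5


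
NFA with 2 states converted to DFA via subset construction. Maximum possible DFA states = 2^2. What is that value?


NFA has 2 states
Subset construction: each DFA state = subset of NFA states
Maximum subsets = 2^2
2^2 = 4

4


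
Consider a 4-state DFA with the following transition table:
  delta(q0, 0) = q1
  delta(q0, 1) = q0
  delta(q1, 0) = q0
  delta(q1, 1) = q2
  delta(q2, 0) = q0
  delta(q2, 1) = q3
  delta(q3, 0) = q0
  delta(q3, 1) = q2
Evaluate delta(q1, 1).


Looking up transition function:
delta(q1, 1) in the table
Row: q1, Column: 1
Result: q2

q2


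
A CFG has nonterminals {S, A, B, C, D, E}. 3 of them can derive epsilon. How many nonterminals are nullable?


Nonterminals: {S, A, B, C, D, E}
A nonterminal is nullable if it can derive epsilon
Counting nullable nonterminals: 3
Total nullable = 3

3


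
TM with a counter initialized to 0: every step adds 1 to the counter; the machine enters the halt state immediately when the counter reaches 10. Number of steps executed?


Counter starts at 0. Counting sequence:
  Step 1: counter = 1
  Step 2: counter = 2
  Step 3: counter = 3
  Step 4: counter = 4
  Step 5: counter = 5
  Step 6: counter = 6
  ...
  Step 10: counter = 10
Counter reached 10 -> halt
Total steps = 10

10


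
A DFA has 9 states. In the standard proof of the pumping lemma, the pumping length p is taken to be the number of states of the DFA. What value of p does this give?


Pumping lemma for regular languages (standard proof):
Take p = |Q|, the number of DFA states.
Any string of length >= |Q| passes through |Q|+1 states while reading its first |Q| symbols,
so by pigeonhole some state repeats, giving the loop that can be pumped.
Here |Q| = 9
Therefore the proof uses p = 9

9


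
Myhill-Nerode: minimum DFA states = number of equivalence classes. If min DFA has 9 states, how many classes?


Myhill-Nerode theorem:
Number of equivalence classes = number of states in minimal DFA
Minimal DFA states = 9
Therefore equivalence classes = 9

9


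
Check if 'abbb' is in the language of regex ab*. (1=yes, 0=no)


Pattern: ab*
String: 'abbb'
Pattern requires: exactly one 'a' followed by zero or more 'b's
First char is 'a' -> OK
Rest 'bbb': all b's? Yes
Result: 1

1


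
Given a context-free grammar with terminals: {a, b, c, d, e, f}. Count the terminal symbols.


Terminal symbols: a, b, c, d, e, f
Counting each: a (#1), b (#2), c (#3), d (#4), e (#5), f (#6)
Total = 6

6


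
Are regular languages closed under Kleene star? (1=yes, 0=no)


Regular languages are closed under:
- Union (DFA product construction)
- Intersection (DFA product construction)
- Complement (swap accept/reject states)
- Concatenation (NFA construction)
- Kleene star (NFA construction)
Kleene star is in this list
Therefore: closed

1


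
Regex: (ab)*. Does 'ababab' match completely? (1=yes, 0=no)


Pattern: (ab)*
String: 'ababab'
Pattern requires: zero or more repetitions of 'ab'
Pairs: ['ab', 'ab', 'ab']
All pairs are 'ab'? Yes
Result: 1

1


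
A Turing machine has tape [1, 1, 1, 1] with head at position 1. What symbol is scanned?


Tape: [1, 1, 1, 1]
Positions: 0 1 2 3
Values:    1 1 1 1
Head at position 1
tape[1] = 1

1


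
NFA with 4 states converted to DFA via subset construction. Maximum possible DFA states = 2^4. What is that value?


NFA has 4 states
Subset construction: each DFA state = subset of NFA states
Maximum subsets = 2^4
2^4 = 16

16


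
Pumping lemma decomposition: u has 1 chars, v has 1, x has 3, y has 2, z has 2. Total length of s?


|s| = |u| + |v| + |x| + |y| + |z|
= 1 + 1 + 3 + 2 + 2
= 2 + 3 + 4
= 5 + 4
= 9

9


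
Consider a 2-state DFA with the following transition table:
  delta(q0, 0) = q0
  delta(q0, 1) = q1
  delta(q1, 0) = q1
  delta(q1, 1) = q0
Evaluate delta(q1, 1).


Looking up transition function:
delta(q1, 1) in the table
Row: q1, Column: 1
Result: q0

q0


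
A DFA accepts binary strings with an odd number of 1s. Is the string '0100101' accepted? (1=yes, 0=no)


DFA has 2 states: q_even (start, accept=no) and q_odd
Processing string '0100101' character by character:
  Position 0: read '0', 1-count=0 -> q_even (no change)
  Position 1: read '1', 1-count=1 -> q_odd
  Position 2: read '0', 1-count=1 -> q_odd (no change)
  Position 3: read '0', 1-count=1 -> q_odd (no change)
  Position 4: read '1', 1-count=2 -> q_even
  Position 5: read '0', 1-count=2 -> q_even (no change)
  Position 6: read '1', 1-count=3 -> q_odd
Final state: q_odd, total 1s = 3 (odd); the DFA requires an odd count -> accept

1


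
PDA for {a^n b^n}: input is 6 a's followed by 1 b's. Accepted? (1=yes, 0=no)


Language requires equal numbers of a's and b's
PDA pushes for each 'a', pops for each 'b'
Number of a's = 6
Number of b's = 1
6 != 1 -> Reject

0


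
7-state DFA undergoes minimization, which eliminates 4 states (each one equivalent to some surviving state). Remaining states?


Original DFA: 7 states
Redundant states removed: 4
Minimized states = original - removed
= 7 - 4
= 3

3


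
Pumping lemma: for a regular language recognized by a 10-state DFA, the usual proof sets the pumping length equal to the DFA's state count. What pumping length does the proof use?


Pumping lemma for regular languages (standard proof):
Take p = |Q|, the number of DFA states.
Any string of length >= |Q| passes through |Q|+1 states while reading its first |Q| symbols,
so by pigeonhole some state repeats, giving the loop that can be pumped.
Here |Q| = 10
Therefore the proof uses p = 10

10


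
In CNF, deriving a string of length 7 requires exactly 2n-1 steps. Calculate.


Chomsky Normal Form derivation:
String length n = 7
Each step either:
  - Splits a nonterminal into two (n-1 such steps)
  - Converts a nonterminal to terminal (n such steps)
Total = (n-1) + n = 2n - 1
= 2(7) - 1
= 14 - 1
= 13

13


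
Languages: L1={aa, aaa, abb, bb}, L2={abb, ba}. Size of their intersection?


L1 = {aa, aaa, abb, bb}
L2 = {abb, ba}
Checking each string in L1 against L2:
  'aa': in L2? No
  'aaa': in L2? No
  'abb': in L2? Yes
  'bb': in L2? No
Intersection = {abb}
|L1 ∩ L2| = 1

1


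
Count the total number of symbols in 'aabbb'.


String: 'aabbb'
Counting characters:
  'a' appears 2 time(s)
  'b' appears 3 time(s)
Total length = 2 + 3 = 5

5


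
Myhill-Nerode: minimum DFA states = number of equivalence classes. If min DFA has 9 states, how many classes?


Myhill-Nerode theorem:
Number of equivalence classes = number of states in minimal DFA
Minimal DFA states = 9
Therefore equivalence classes = 9

9


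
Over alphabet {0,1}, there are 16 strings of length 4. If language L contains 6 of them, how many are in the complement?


Alphabet: {0,1}
String length: 4
Total strings of length 4 = 2^4 = 16
Strings in L = 6
Complement = total - |L|
= 16 - 6
= 10

10


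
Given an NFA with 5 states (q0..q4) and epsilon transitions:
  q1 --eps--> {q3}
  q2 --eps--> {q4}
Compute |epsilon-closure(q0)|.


Starting from q0
Initialize closure = {q0}
q0 has no outgoing epsilon transitions -> nothing to add
Final closure: {q0}
Size = 1

1


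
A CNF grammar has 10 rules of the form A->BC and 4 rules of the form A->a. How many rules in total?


CNF allows two rule forms:
  A -> BC (binary): 10 rules
  A -> a (terminal): 4 rules
Total = 10 + 4 = 14

14


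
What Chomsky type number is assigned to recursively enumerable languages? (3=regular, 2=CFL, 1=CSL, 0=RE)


Chomsky hierarchy levels:
  Type 3: Regular (DFA/NFA/regex)
  Type 2: Context-free (PDA)
  Type 1: Context-sensitive
  Type 0: Recursively enumerable (TM)
'recursively enumerable' corresponds to Type 0

0


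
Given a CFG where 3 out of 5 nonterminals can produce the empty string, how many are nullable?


Nonterminals: {S, A, B, C, D}
A nonterminal is nullable if it can derive epsilon
Counting nullable nonterminals: 3
Total nullable = 3

3


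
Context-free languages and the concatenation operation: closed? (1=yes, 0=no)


CFL closure properties:
  Closed under: union, concatenation, Kleene star
  NOT closed under: intersection, complement
Operation 'concatenation' is in closed list -> Yes (closed)

1


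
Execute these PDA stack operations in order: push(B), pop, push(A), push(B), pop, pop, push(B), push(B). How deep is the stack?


Tracing stack operations:
  push(B) -> stack = [B], depth=1
  pop -> removed B, stack = [], depth=0
  push(A) -> stack = [A], depth=1
  push(B) -> stack = [A,B], depth=2
  pop -> removed B, stack = [A], depth=1
  pop -> removed A, stack = [], depth=0
  push(B) -> stack = [B], depth=1
  push(B) -> stack = [B,B], depth=2
Final depth = 2

2


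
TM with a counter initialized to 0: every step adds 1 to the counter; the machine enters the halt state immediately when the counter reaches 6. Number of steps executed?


Counter starts at 0. Counting sequence:
  Step 1: counter = 1
  Step 2: counter = 2
  Step 3: counter = 3
  Step 4: counter = 4
  Step 5: counter = 5
  Step 6: counter = 6
Counter reached 6 -> halt
Total steps = 6

6


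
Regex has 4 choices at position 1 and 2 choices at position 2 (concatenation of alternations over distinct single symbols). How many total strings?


First group: 4 alternatives
Second group: 2 alternatives
Concatenation: each choice from group 1 pairs with each from group 2
Total = 4 x 2 = 8

8


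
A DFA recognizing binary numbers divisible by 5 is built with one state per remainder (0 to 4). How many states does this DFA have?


Divisibility by 5 is tracked via the remainder mod 5: 0, 1, ..., 4
The construction assigns one state to each remainder
Number of remainders = 5

5


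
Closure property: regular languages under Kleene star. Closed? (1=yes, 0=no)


Regular languages are closed under:
- Union (DFA product construction)
- Intersection (DFA product construction)
- Complement (swap accept/reject states)
- Concatenation (NFA construction)
- Kleene star (NFA construction)
Kleene star is in this list
Therefore: closed

1


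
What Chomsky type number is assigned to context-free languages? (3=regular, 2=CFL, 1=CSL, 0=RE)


Chomsky hierarchy levels:
  Type 3: Regular (DFA/NFA/regex)
  Type 2: Context-free (PDA)
  Type 1: Context-sensitive
  Type 0: Recursively enumerable (TM)
'context-free' corresponds to Type 2

2


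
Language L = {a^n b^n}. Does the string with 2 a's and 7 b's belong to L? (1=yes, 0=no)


Language requires equal numbers of a's and b's
PDA pushes for each 'a', pops for each 'b'
Number of a's = 2
Number of b's = 7
2 != 7 -> Reject

0


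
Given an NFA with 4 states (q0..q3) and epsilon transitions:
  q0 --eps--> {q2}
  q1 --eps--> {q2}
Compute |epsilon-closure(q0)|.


Starting from q0
Initialize closure = {q0}
Follow epsilon from q0 -> add q2
Final closure: {q0, q2}
Size = 2

2


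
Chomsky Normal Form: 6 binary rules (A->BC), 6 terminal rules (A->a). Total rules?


CNF allows two rule forms:
  A -> BC (binary): 6 rules
  A -> a (terminal): 6 rules
Total = 6 + 6 = 12

12


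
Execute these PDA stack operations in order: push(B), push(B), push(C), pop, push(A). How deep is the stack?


Tracing stack operations:
  push(B) -> stack = [B], depth=1
  push(B) -> stack = [B,B], depth=2
  push(C) -> stack = [B,B,C], depth=3
  pop -> removed C, stack = [B,B], depth=2
  push(A) -> stack = [B,B,A], depth=3
Final depth = 3

3


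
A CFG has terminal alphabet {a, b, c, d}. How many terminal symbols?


Terminal symbols: a, b, c, d
Counting each: a (#1), b (#2), c (#3), d (#4)
Total = 4

4


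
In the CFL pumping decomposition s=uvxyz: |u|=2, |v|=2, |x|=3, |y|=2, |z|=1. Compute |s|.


|s| = |u| + |v| + |x| + |y| + |z|
= 2 + 2 + 3 + 2 + 1
= 4 + 3 + 3
= 7 + 3
= 10

10


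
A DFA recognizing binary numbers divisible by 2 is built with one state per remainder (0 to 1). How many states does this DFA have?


Divisibility by 2 is tracked via the remainder mod 2: 0, 1, ..., 1
The construction assigns one state to each remainder
Number of remainders = 2

2


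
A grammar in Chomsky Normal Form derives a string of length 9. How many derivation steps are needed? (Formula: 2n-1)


Chomsky Normal Form derivation:
String length n = 9
Each step either:
  - Splits a nonterminal into two (n-1 such steps)
  - Converts a nonterminal to terminal (n such steps)
Total = (n-1) + n = 2n - 1
= 2(9) - 1
= 18 - 1
= 17

17


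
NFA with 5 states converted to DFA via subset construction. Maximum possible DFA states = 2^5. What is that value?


NFA has 5 states
Subset construction: each DFA state = subset of NFA states
Maximum subsets = 2^5
2^5 = 32

32


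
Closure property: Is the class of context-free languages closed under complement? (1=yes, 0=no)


CFL closure properties:
  Closed under: union, concatenation, Kleene star
  NOT closed under: intersection, complement
Operation 'complement' is in not-closed list -> No (not closed)

0


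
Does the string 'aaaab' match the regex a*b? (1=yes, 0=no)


Pattern: a*b
String: 'aaaab'
Pattern requires: zero or more 'a's followed by exactly one 'b'
Found 4 leading 'a's
Remaining: 'b'
Remaining is exactly 'b' -> match
Result: 1

1


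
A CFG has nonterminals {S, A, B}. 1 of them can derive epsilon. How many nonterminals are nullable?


Nonterminals: {S, A, B}
A nonterminal is nullable if it can derive epsilon
Counting nullable nonterminals: 1
Total nullable = 1

1


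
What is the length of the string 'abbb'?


String: 'abbb'
Counting characters:
  'a' appears 1 time(s)
  'b' appears 3 time(s)
Total length = 1 + 3 = 4

4


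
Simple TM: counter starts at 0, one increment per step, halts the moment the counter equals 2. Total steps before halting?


Counter starts at 0. Counting sequence:
  Step 1: counter = 1
  Step 2: counter = 2
Counter reached 2 -> halt
Total steps = 2

2


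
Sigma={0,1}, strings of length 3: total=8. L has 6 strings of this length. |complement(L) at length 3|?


Alphabet: {0,1}
String length: 3
Total strings of length 3 = 2^3 = 8
Strings in L = 6
Complement = total - |L|
= 8 - 6
= 2

2


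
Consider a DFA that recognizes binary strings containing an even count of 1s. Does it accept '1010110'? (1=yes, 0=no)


DFA has 2 states: q_even (start, accept=yes) and q_odd
Processing string '1010110' character by character:
  Position 0: read '1', 1-count=1 -> q_odd
  Position 1: read '0', 1-count=1 -> q_odd (no change)
  Position 2: read '1', 1-count=2 -> q_even
  Position 3: read '0', 1-count=2 -> q_even (no change)
  Position 4: read '1', 1-count=3 -> q_odd
  Position 5: read '1', 1-count=4 -> q_even
  Position 6: read '0', 1-count=4 -> q_even (no change)
Final state: q_even, total 1s = 4 (even); the DFA requires an even count -> accept

1


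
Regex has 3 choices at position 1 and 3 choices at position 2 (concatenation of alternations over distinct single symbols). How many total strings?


First group: 3 alternatives
Second group: 3 alternatives
Concatenation: each choice from group 1 pairs with each from group 2
Total = 3 x 3 = 9

9


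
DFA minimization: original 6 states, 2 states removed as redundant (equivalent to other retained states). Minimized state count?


Original DFA: 6 states
Redundant states removed: 2
Minimized states = original - removed
= 6 - 2
= 4

4


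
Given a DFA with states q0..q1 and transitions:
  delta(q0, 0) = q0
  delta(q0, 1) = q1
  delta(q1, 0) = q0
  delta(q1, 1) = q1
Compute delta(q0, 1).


Looking up transition function:
delta(q0, 1) in the table
Row: q0, Column: 1
Result: q1

q1


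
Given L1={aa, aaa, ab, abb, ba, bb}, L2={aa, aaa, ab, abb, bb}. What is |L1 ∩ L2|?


L1 = {aa, aaa, ab, abb, ba, bb}
L2 = {aa, aaa, ab, abb, bb}
Checking each string in L1 against L2:
  'aa': in L2? Yes
  'aaa': in L2? Yes
  'ab': in L2? Yes
  'abb': in L2? Yes
  'ba': in L2? No
  'bb': in L2? Yes
Intersection = {aa, aaa, ab, abb, bb}
|L1 ∩ L2| = 5

5


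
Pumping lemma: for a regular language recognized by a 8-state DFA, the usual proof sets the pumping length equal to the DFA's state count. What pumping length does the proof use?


Pumping lemma for regular languages (standard proof):
Take p = |Q|, the number of DFA states.
Any string of length >= |Q| passes through |Q|+1 states while reading its first |Q| symbols,
so by pigeonhole some state repeats, giving the loop that can be pumped.
Here |Q| = 8
Therefore the proof uses p = 8

8


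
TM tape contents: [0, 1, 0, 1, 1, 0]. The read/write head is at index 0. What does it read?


Tape: [0, 1, 0, 1, 1, 0]
Positions: 0 1 2 3 4 5
Values:    0 1 0 1 1 0
Head at position 0
tape[0] = 0

0


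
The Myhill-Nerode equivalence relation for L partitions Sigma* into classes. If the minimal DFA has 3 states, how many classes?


Myhill-Nerode theorem:
Number of equivalence classes = number of states in minimal DFA
Minimal DFA states = 3
Therefore equivalence classes = 3

3


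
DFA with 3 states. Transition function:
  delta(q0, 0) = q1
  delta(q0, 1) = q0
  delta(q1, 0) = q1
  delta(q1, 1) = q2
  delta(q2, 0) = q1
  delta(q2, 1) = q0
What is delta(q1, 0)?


Looking up transition function:
delta(q1, 0) in the table
Row: q1, Column: 0
Result: q1

q1


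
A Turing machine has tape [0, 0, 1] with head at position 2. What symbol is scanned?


Tape: [0, 0, 1]
Positions: 0 1 2
Values:    0 0 1
Head at position 2
tape[2] = 1

1


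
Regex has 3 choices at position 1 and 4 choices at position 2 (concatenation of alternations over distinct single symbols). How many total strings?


First group: 3 alternatives
Second group: 4 alternatives
Concatenation: each choice from group 1 pairs with each from group 2
Total = 3 x 4 = 12

12


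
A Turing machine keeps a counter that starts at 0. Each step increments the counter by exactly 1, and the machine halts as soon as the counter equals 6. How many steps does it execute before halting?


Counter starts at 0. Counting sequence:
  Step 1: counter = 1
  Step 2: counter = 2
  Step 3: counter = 3
  Step 4: counter = 4
  Step 5: counter = 5
  Step 6: counter = 6
Counter reached 6 -> halt
Total steps = 6

6


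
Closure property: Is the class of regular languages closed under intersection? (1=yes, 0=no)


Regular languages are closed under all standard operations:
- Union: Yes (product construction)
- Intersection: Yes (product construction)
- Complement: Yes (swap accept/reject)
- Concatenation: Yes (NFA construction)
Operation: intersection -> Closed

1


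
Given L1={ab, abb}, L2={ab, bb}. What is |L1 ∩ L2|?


L1 = {ab, abb}
L2 = {ab, bb}
Checking each string in L1 against L2:
  'ab': in L2? Yes
  'abb': in L2? No
Intersection = {ab}
|L1 ∩ L2| = 1

1


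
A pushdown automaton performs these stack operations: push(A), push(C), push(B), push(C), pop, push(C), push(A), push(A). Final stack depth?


Tracing stack operations:
  push(A) -> stack = [A], depth=1
  push(C) -> stack = [A,C], depth=2
  push(B) -> stack = [A,C,B], depth=3
  push(C) -> stack = [A,C,B,C], depth=4
  pop -> removed C, stack = [A,C,B], depth=3
  push(C) -> stack = [A,C,B,C], depth=4
  push(A) -> stack = [A,C,B,C,A], depth=5
  push(A) -> stack = [A,C,B,C,A,A], depth=6
Final depth = 6

6


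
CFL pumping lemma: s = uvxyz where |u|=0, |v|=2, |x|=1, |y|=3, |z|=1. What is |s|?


|s| = |u| + |v| + |x| + |y| + |z|
= 0 + 2 + 1 + 3 + 1
= 2 + 1 + 4
= 3 + 4
= 7

7


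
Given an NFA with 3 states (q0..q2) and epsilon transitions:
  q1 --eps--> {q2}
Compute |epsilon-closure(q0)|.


Starting from q0
Initialize closure = {q0}
q0 has no outgoing epsilon transitions -> nothing to add
Final closure: {q0}
Size = 1

1


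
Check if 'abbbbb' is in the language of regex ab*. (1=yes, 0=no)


Pattern: ab*
String: 'abbbbb'
Pattern requires: exactly one 'a' followed by zero or more 'b's
First char is 'a' -> OK
Rest 'bbbbb': all b's? Yes
Result: 1

1


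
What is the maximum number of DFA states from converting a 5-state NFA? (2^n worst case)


NFA has 5 states
Subset construction: each DFA state = subset of NFA states
Maximum subsets = 2^5
2^5 = 32

32


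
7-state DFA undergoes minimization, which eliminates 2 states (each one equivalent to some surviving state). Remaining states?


Original DFA: 7 states
Redundant states removed: 2
Minimized states = original - removed
= 7 - 2
= 5

5


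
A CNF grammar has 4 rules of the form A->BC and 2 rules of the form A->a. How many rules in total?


CNF allows two rule forms:
  A -> BC (binary): 4 rules
  A -> a (terminal): 2 rules
Total = 4 + 2 = 6

6


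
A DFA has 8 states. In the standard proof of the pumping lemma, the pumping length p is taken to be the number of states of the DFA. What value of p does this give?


Pumping lemma for regular languages (standard proof):
Take p = |Q|, the number of DFA states.
Any string of length >= |Q| passes through |Q|+1 states while reading its first |Q| symbols,
so by pigeonhole some state repeats, giving the loop that can be pumped.
Here |Q| = 8
Therefore the proof uses p = 8

8


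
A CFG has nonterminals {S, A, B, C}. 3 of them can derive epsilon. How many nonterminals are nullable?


Nonterminals: {S, A, B, C}
A nonterminal is nullable if it can derive epsilon
Counting nullable nonterminals: 3
Total nullable = 3

3


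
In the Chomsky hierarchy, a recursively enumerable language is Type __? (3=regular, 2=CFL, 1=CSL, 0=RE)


Chomsky hierarchy levels:
  Type 3: Regular (DFA/NFA/regex)
  Type 2: Context-free (PDA)
  Type 1: Context-sensitive
  Type 0: Recursively enumerable (TM)
'recursively enumerable' corresponds to Type 0

0


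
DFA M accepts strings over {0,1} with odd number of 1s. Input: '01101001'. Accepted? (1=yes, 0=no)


DFA has 2 states: q_even (start, accept=no) and q_odd
Processing string '01101001' character by character:
  Position 0: read '0', 1-count=0 -> q_even (no change)
  Position 1: read '1', 1-count=1 -> q_odd
  Position 2: read '1', 1-count=2 -> q_even
  Position 3: read '0', 1-count=2 -> q_even (no change)
  Position 4: read '1', 1-count=3 -> q_odd
  Position 5: read '0', 1-count=3 -> q_odd (no change)
  Position 6: read '0', 1-count=3 -> q_odd (no change)
  Position 7: read '1', 1-count=4 -> q_even
Final state: q_even, total 1s = 4 (even); the DFA requires an odd count -> reject

0


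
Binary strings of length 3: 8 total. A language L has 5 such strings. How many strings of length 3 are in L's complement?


Alphabet: {0,1}
String length: 3
Total strings of length 3 = 2^3 = 8
Strings in L = 5
Complement = total - |L|
= 8 - 5
= 3

3


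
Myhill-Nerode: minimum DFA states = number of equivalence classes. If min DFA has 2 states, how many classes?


Myhill-Nerode theorem:
Number of equivalence classes = number of states in minimal DFA
Minimal DFA states = 2
Therefore equivalence classes = 2

2


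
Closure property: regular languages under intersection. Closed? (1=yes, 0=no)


Regular languages are closed under:
- Union (DFA product construction)
- Intersection (DFA product construction)
- Complement (swap accept/reject states)
- Concatenation (NFA construction)
- Kleene star (NFA construction)
intersection is in this list
Therefore: closed

1


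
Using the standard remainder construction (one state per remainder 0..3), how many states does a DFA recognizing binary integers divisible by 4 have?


Divisibility by 4 is tracked via the remainder mod 4: 0, 1, ..., 3
The construction assigns one state to each remainder
Number of remainders = 4

4


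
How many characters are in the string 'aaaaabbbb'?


String: 'aaaaabbbb'
Counting characters:
  'a' appears 5 time(s)
  'b' appears 4 time(s)
Total length = 5 + 4 = 9

9


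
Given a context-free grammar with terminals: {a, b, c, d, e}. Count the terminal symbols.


Terminal symbols: a, b, c, d, e
Counting each: a (#1), b (#2), c (#3), d (#4), e (#5)
Total = 5

5


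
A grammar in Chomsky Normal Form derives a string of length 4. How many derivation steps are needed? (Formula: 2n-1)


Chomsky Normal Form derivation:
String length n = 4
Each step either:
  - Splits a nonterminal into two (n-1 such steps)
  - Converts a nonterminal to terminal (n such steps)
Total = (n-1) + n = 2n - 1
= 2(4) - 1
= 8 - 1
= 7

7


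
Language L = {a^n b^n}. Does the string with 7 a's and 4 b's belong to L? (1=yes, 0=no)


Language requires equal numbers of a's and b's
PDA pushes for each 'a', pops for each 'b'
Number of a's = 7
Number of b's = 4
7 != 4 -> Reject

0


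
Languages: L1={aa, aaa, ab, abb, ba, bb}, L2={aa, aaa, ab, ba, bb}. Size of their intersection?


L1 = {aa, aaa, ab, abb, ba, bb}
L2 = {aa, aaa, ab, ba, bb}
Checking each string in L1 against L2:
  'aa': in L2? Yes
  'aaa': in L2? Yes
  'ab': in L2? Yes
  'abb': in L2? No
  'ba': in L2? Yes
  'bb': in L2? Yes
Intersection = {aa, aaa, ab, ba, bb}
|L1 ∩ L2| = 5

5


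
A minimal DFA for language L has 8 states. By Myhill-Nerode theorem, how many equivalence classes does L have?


Myhill-Nerode theorem:
Number of equivalence classes = number of states in minimal DFA
Minimal DFA states = 8
Therefore equivalence classes = 8

8


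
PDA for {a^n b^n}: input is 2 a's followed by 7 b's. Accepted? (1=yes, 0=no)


Language requires equal numbers of a's and b's
PDA pushes for each 'a', pops for each 'b'
Number of a's = 2
Number of b's = 7
2 != 7 -> Reject

0


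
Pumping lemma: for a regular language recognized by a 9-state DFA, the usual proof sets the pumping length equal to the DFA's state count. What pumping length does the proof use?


Pumping lemma for regular languages (standard proof):
Take p = |Q|, the number of DFA states.
Any string of length >= |Q| passes through |Q|+1 states while reading its first |Q| symbols,
so by pigeonhole some state repeats, giving the loop that can be pumped.
Here |Q| = 9
Therefore the proof uses p = 9

9


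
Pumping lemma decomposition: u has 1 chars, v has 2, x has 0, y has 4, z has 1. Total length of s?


|s| = |u| + |v| + |x| + |y| + |z|
= 1 + 2 + 0 + 4 + 1
= 3 + 0 + 5
= 3 + 5
= 8

8


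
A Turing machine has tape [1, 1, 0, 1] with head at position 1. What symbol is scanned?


Tape: [1, 1, 0, 1]
Positions: 0 1 2 3
Values:    1 1 0 1
Head at position 1
tape[1] = 1

1


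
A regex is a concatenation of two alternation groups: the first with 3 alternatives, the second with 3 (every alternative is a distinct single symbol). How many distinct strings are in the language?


First group: 3 alternatives
Second group: 3 alternatives
Concatenation: each choice from group 1 pairs with each from group 2
Total = 3 x 3 = 9

9


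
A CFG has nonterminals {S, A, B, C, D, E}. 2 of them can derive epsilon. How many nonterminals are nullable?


Nonterminals: {S, A, B, C, D, E}
A nonterminal is nullable if it can derive epsilon
Counting nullable nonterminals: 2
Total nullable = 2

2


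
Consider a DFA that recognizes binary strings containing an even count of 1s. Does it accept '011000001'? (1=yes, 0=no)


DFA has 2 states: q_even (start, accept=yes) and q_odd
Processing string '011000001' character by character:
  Position 0: read '0', 1-count=0 -> q_even (no change)
  Position 1: read '1', 1-count=1 -> q_odd
  Position 2: read '1', 1-count=2 -> q_even
  Position 3: read '0', 1-count=2 -> q_even (no change)
  Position 4: read '0', 1-count=2 -> q_even (no change)
  Position 5: read '0', 1-count=2 -> q_even (no change)
  Position 6: read '0', 1-count=2 -> q_even (no change)
  Position 7: read '0', 1-count=2 -> q_even (no change)
  Position 8: read '1', 1-count=3 -> q_odd
Final state: q_odd, total 1s = 3 (odd); the DFA requires an even count -> reject

0


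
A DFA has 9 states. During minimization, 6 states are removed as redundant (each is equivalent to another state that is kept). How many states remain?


Original DFA: 9 states
Redundant states removed: 6
Minimized states = original - removed
= 9 - 6
= 3

3


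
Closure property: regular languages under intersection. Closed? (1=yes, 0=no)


Regular languages are closed under:
- Union (DFA product construction)
- Intersection (DFA product construction)
- Complement (swap accept/reject states)
- Concatenation (NFA construction)
- Kleene star (NFA construction)
intersection is in this list
Therefore: closed

1


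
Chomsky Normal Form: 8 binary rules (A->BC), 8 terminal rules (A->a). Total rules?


CNF allows two rule forms:
  A -> BC (binary): 8 rules
  A -> a (terminal): 8 rules
Total = 8 + 8 = 16

16


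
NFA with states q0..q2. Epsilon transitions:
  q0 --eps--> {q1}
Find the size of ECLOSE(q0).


Starting from q0
Initialize closure = {q0}
Follow epsilon from q0 -> add q1
Final closure: {q0, q1}
Size = 2

2


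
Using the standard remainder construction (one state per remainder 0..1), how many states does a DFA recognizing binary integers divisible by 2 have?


Divisibility by 2 is tracked via the remainder mod 2: 0, 1, ..., 1
The construction assigns one state to each remainder
Number of remainders = 2

2


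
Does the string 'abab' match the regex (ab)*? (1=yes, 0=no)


Pattern: (ab)*
String: 'abab'
Pattern requires: zero or more repetitions of 'ab'
Pairs: ['ab', 'ab']
All pairs are 'ab'? Yes
Result: 1

1


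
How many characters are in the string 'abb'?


String: 'abb'
Counting characters:
  'a' appears 1 time(s)
  'b' appears 2 time(s)
Total length = 1 + 2 = 3

3


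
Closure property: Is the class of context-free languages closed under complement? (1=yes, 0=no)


CFL closure properties:
  Closed under: union, concatenation, Kleene star
  NOT closed under: intersection, complement
Operation 'complement' is in not-closed list -> No (not closed)

0


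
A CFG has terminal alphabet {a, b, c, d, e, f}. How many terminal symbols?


Terminal symbols: a, b, c, d, e, f
Counting each: a (#1), b (#2), c (#3), d (#4), e (#5), f (#6)
Total = 6

6


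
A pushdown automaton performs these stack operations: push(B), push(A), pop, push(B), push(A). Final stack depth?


Tracing stack operations:
  push(B) -> stack = [B], depth=1
  push(A) -> stack = [B,A], depth=2
  pop -> removed A, stack = [B], depth=1
  push(B) -> stack = [B,B], depth=2
  push(A) -> stack = [B,B,A], depth=3
Final depth = 3

3


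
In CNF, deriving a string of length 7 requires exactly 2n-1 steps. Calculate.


Chomsky Normal Form derivation:
String length n = 7
Each step either:
  - Splits a nonterminal into two (n-1 such steps)
  - Converts a nonterminal to terminal (n such steps)
Total = (n-1) + n = 2n - 1
= 2(7) - 1
= 14 - 1
= 13

13


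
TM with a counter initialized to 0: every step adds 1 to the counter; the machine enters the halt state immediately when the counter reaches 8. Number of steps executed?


Counter starts at 0. Counting sequence:
  Step 1: counter = 1
  Step 2: counter = 2
  Step 3: counter = 3
  Step 4: counter = 4
  Step 5: counter = 5
  Step 6: counter = 6
  Step 7: counter = 7
  Step 8: counter = 8
Counter reached 8 -> halt
Total steps = 8

8


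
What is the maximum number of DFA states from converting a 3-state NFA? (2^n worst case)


NFA has 3 states
Subset construction: each DFA state = subset of NFA states
Maximum subsets = 2^3
2^3 = 8

8


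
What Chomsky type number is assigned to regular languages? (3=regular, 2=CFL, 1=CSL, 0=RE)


Chomsky hierarchy levels:
  Type 3: Regular (DFA/NFA/regex)
  Type 2: Context-free (PDA)
  Type 1: Context-sensitive
  Type 0: Recursively enumerable (TM)
'regular' corresponds to Type 3

3


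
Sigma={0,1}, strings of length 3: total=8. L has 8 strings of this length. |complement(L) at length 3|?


Alphabet: {0,1}
String length: 3
Total strings of length 3 = 2^3 = 8
Strings in L = 8
Complement = total - |L|
= 8 - 8
= 0

0


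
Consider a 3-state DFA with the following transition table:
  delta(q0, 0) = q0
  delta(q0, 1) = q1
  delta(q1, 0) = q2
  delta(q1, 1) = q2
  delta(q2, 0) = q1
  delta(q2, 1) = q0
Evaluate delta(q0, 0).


Looking up transition function:
delta(q0, 0) in the table
Row: q0, Column: 0
Result: q0

q0


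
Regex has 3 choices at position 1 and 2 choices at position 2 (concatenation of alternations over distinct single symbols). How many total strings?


First group: 3 alternatives
Second group: 2 alternatives
Concatenation: each choice from group 1 pairs with each from group 2
Total = 3 x 2 = 6

6


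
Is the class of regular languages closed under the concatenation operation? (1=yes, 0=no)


Regular languages are closed under:
- Union (DFA product construction)
- Intersection (DFA product construction)
- Complement (swap accept/reject states)
- Concatenation (NFA construction)
- Kleene star (NFA construction)
concatenation is in this list
Therefore: closed

1


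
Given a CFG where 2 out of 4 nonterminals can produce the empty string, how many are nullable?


Nonterminals: {S, A, B, C}
A nonterminal is nullable if it can derive epsilon
Counting nullable nonterminals: 2
Total nullable = 2

2


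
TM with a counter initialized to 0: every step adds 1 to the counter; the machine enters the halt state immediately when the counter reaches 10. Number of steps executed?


Counter starts at 0. Counting sequence:
  Step 1: counter = 1
  Step 2: counter = 2
  Step 3: counter = 3
  Step 4: counter = 4
  Step 5: counter = 5
  Step 6: counter = 6
  ...
  Step 10: counter = 10
Counter reached 10 -> halt
Total steps = 10

10
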